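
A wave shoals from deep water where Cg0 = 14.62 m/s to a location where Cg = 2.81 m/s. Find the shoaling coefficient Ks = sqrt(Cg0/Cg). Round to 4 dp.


Ks = sqrt(Cg0 / Cg)
Ks = sqrt(14.62 / 2.81)
Ks = sqrt(5.2028)
Ks = 2.2810

2.2810


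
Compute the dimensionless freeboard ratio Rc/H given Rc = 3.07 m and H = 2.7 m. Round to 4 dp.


Relative freeboard = Rc / H
= 3.07 / 2.7
= 1.1370

1.1370


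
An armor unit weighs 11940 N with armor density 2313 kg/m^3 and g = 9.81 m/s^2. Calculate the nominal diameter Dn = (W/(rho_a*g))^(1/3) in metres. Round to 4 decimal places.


V = W / (rho_a * g)
V = 11940 / (2313 * 9.81)
V = 11940 / 22690.53
V = 0.526211 m^3
Dn = V^(1/3) = 0.526211^(1/3)
Dn = 0.8073 m

0.8073


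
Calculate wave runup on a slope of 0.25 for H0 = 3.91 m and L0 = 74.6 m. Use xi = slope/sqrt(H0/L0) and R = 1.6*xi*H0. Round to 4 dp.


xi = slope / sqrt(H0/L0)
H0/L0 = 3.91/74.6 = 0.052413
sqrt(0.052413) = 0.228939
xi = 0.25 / 0.228939 = 1.091996
R = 1.6 * xi * H0 = 1.6 * 1.091996 * 3.91
R = 6.8315 m

6.8315


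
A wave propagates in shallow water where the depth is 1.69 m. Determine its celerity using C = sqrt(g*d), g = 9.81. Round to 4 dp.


Using the shallow-water approximation:
C = sqrt(g * d) = sqrt(9.81 * 1.69)
C = sqrt(16.5789)
C = 4.0717 m/s

4.0717


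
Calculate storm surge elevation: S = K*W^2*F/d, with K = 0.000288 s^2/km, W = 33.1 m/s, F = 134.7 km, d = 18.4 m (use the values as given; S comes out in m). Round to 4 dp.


S = K * W^2 * F / d
W^2 = 33.1^2 = 1095.61
S = 0.000288 * 1095.61 * 134.7 / 18.4
Numerator = 0.000288 * 1095.61 * 134.7 = 42.502656
S = 42.502656 / 18.4 = 2.3099 m

2.3099


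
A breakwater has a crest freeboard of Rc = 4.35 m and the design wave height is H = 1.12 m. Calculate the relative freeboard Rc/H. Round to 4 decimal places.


Relative freeboard = Rc / H
= 4.35 / 1.12
= 3.8839

3.8839


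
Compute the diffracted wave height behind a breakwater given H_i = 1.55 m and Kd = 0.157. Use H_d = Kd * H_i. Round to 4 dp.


H_d = Kd * H_i
H_d = 0.157 * 1.55
H_d = 0.2434 m

0.2434


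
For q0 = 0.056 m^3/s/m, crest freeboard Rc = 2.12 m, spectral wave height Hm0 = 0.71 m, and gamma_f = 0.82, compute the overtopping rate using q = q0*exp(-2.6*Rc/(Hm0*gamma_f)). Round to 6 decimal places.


q = q0 * exp(-2.6 * Rc / (Hm0 * gamma_f))
Exponent = -2.6 * 2.12 / (0.71 * 0.82)
= -2.6 * 2.12 / 0.5822
= -9.467537
exp(-9.467537) = 0.000077
q = 0.056 * 0.000077
q = 0.000004 m^3/s/m

0.000004


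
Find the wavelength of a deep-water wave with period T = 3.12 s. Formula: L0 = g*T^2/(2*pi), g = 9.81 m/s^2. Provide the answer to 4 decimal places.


L0 = g * T^2 / (2 * pi)
L0 = 9.81 * 3.12^2 / (2 * pi)
L0 = 9.81 * 9.7344 / 6.28319
L0 = 95.4945 / 6.28319
L0 = 15.1984 m

15.1984


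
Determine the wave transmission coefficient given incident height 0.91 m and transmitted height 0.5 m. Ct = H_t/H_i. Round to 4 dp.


Ct = H_t / H_i
Ct = 0.5 / 0.91
Ct = 0.5495

0.5495


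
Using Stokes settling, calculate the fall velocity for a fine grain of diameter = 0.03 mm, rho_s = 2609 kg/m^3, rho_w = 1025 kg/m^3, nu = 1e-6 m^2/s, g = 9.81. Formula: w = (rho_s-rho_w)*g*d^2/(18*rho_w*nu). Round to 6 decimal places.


w = (rho_s - rho_w) * g * d^2 / (18 * rho_w * nu)
d = 0.03 mm = 0.000030 m
rho_s - rho_w = 2609 - 1025 = 1584
Numerator = 1584 * 9.81 * (0.000030)^2 = 0.000013985136
Denominator = 18 * 1025 * 1e-6 = 0.018450
w = 0.000758 m/s

0.000758


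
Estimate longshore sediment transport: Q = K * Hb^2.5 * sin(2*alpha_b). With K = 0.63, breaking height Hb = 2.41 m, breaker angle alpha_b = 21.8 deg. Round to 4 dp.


Q = K * Hb^2.5 * sin(2 * alpha_b)
Hb^2.5 = 2.41^2.5 = 9.016596
sin(2 * 21.8) = sin(43.6) = 0.689620
Q = 0.63 * 9.016596 * 0.689620
Q = 3.9174 m^3/s

3.9174


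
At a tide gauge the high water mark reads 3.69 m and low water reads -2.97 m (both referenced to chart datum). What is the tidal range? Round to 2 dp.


Tidal range = High water - Low water
Tidal range = 3.69 - (-2.97)
Tidal range = 6.66 m

6.66


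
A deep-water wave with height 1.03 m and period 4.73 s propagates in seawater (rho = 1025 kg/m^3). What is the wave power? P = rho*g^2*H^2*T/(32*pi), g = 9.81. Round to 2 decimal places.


P = rho * g^2 * H^2 * T / (32 * pi)
P = 1025 * 9.81^2 * 1.03^2 * 4.73 / (32 * pi)
P = 1025 * 96.2361 * 1.0609 * 4.73 / 100.53096
P = 4923.77 W/m

4923.77


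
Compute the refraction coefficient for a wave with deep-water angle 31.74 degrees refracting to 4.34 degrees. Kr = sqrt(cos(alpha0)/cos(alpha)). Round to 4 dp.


Kr = sqrt(cos(alpha0) / cos(alpha))
cos(31.74) = 0.850444
cos(4.34) = 0.997133
Kr = sqrt(0.850444 / 0.997133)
Kr = sqrt(0.852890)
Kr = 0.9235

0.9235


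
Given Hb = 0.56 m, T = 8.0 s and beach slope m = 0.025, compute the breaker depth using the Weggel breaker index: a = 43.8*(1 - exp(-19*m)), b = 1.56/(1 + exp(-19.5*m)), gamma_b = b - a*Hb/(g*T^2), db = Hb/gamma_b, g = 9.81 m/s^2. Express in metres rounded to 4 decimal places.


a = 43.8 * (1 - exp(-19 * m))
exp(-19 * 0.025) = exp(-0.4750) = 0.621885
a = 43.8 * (1 - 0.621885) = 16.561435
b = 1.56 / (1 + exp(-19.5 * m))
exp(-19.5 * 0.025) = exp(-0.4875) = 0.614160
b = 1.56 / (1 + 0.614160) = 0.966447
Hb / (g * T^2) = 0.56 / (9.81 * 8.0^2) = 0.56 / 627.8400 = 0.00089195
gamma_b = b - a * Hb/(g*T^2) = 0.966447 - 16.561435 * 0.00089195 = 0.951675
db = Hb / gamma_b = 0.56 / 0.951675
db = 0.5884 m

0.5884


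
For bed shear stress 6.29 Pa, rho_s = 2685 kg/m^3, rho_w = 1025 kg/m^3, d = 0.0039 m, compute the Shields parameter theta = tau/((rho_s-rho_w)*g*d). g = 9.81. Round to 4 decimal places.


theta = tau / ((rho_s - rho_w) * g * d)
rho_s - rho_w = 2685 - 1025 = 1660
Denominator = 1660 * 9.81 * 0.0039 = 63.509940
theta = 6.29 / 63.509940
theta = 0.0990

0.0990


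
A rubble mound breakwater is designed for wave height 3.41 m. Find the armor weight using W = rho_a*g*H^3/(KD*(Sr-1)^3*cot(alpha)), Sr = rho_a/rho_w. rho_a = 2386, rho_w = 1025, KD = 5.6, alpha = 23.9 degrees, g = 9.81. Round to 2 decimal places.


Sr = rho_a / rho_w = 2386 / 1025 = 2.327805
(Sr - 1) = 1.327805
(Sr - 1)^3 = 2.341007
cot(23.9) = 1 / tan(23.9) = 1 / 0.443139 = 2.256628
Numerator = 2386 * 9.81 * 3.41^3 = 928116.6925
Denominator = 5.6 * 2.341007 * 2.256628 = 29.583587
W = 928116.6925 / 29.583587
W = 31372.69 N

31372.69


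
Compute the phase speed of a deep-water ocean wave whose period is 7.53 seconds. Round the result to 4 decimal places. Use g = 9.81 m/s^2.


We use the deep-water celerity formula:
C = g * T / (2 * pi)
C = 9.81 * 7.53 / (2 * 3.14159...)
C = 73.869300 / 6.283185
C = 11.7567 m/s

11.7567


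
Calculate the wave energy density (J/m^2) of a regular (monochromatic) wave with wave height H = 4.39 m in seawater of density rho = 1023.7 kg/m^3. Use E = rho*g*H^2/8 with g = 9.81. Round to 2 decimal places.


E = (1/8) * rho * g * H^2
E = (1/8) * 1023.7 * 9.81 * 4.39^2
E = 0.125 * 1023.7 * 9.81 * 19.2721
E = 24192.50 J/m^2

24192.50


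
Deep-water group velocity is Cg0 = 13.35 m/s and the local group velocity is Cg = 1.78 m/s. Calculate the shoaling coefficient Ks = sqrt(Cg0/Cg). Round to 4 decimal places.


Ks = sqrt(Cg0 / Cg)
Ks = sqrt(13.35 / 1.78)
Ks = sqrt(7.5000)
Ks = 2.7386

2.7386


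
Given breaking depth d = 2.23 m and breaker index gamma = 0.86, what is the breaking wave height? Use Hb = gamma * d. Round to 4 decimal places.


Hb = gamma * d
Hb = 0.86 * 2.23
Hb = 1.9178 m

1.9178


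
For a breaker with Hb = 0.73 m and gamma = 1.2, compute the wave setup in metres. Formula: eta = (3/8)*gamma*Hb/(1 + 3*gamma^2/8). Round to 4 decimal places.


eta = (3/8) * gamma * Hb / (1 + 3*gamma^2/8)
Numerator = (3/8) * 1.2 * 0.73 = 0.328500
Denominator = 1 + 3*1.2^2/8 = 1 + 0.540000 = 1.540000
eta = 0.328500 / 1.540000
eta = 0.2133 m

0.2133


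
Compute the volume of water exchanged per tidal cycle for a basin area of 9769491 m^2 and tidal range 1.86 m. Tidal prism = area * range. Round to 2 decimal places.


Tidal prism = Area * Tidal range
P = 9769491 * 1.86
P = 18171253.26 m^3

18171253.26


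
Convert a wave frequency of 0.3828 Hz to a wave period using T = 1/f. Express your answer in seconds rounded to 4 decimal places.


T = 1 / f
T = 1 / 0.3828
T = 2.6123 s

2.6123


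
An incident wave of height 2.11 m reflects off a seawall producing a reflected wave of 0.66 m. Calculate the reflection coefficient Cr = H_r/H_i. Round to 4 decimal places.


Cr = H_r / H_i
Cr = 0.66 / 2.11
Cr = 0.3128

0.3128


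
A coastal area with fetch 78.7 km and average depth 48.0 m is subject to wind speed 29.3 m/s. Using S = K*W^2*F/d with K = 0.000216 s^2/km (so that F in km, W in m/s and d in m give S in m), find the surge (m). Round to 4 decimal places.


S = K * W^2 * F / d
W^2 = 29.3^2 = 858.49
S = 0.000216 * 858.49 * 78.7 / 48.0
Numerator = 0.000216 * 858.49 * 78.7 = 14.593643
S = 14.593643 / 48.0 = 0.3040 m

0.3040


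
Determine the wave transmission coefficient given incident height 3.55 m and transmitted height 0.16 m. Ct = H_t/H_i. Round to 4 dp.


Ct = H_t / H_i
Ct = 0.16 / 3.55
Ct = 0.0451

0.0451


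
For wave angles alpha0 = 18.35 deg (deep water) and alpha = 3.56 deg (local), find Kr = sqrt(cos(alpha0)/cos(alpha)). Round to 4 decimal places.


Kr = sqrt(cos(alpha0) / cos(alpha))
cos(18.35) = 0.949151
cos(3.56) = 0.998070
Kr = sqrt(0.949151 / 0.998070)
Kr = sqrt(0.950986)
Kr = 0.9752

0.9752


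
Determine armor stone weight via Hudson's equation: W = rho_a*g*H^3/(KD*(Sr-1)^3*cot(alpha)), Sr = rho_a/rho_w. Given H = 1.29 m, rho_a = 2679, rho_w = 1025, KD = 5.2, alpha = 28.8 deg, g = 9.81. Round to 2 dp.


Sr = rho_a / rho_w = 2679 / 1025 = 2.613659
(Sr - 1) = 1.613659
(Sr - 1)^3 = 4.201796
cot(28.8) = 1 / tan(28.8) = 1 / 0.549755 = 1.818993
Numerator = 2679 * 9.81 * 1.29^3 = 56417.1121
Denominator = 5.2 * 4.201796 * 1.818993 = 39.743796
W = 56417.1121 / 39.743796
W = 1419.52 N

1419.52


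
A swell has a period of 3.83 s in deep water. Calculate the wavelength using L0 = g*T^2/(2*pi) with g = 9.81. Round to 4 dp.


L0 = g * T^2 / (2 * pi)
L0 = 9.81 * 3.83^2 / (2 * pi)
L0 = 9.81 * 14.6689 / 6.28319
L0 = 143.9019 / 6.28319
L0 = 22.9027 m

22.9027


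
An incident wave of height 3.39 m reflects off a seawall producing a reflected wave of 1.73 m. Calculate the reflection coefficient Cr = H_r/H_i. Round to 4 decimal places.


Cr = H_r / H_i
Cr = 1.73 / 3.39
Cr = 0.5103

0.5103


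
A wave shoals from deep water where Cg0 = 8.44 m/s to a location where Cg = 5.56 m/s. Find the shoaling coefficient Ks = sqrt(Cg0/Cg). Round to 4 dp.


Ks = sqrt(Cg0 / Cg)
Ks = sqrt(8.44 / 5.56)
Ks = sqrt(1.5180)
Ks = 1.2321

1.2321


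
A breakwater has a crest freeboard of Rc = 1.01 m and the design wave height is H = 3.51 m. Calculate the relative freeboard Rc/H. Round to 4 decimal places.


Relative freeboard = Rc / H
= 1.01 / 3.51
= 0.2877

0.2877


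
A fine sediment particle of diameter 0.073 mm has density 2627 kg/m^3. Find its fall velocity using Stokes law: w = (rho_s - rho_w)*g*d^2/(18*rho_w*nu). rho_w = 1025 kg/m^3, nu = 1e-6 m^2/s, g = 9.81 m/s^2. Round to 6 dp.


w = (rho_s - rho_w) * g * d^2 / (18 * rho_w * nu)
d = 0.073 mm = 0.000073 m
rho_s - rho_w = 2627 - 1025 = 1602
Numerator = 1602 * 9.81 * (0.000073)^2 = 0.000083748539
Denominator = 18 * 1025 * 1e-6 = 0.018450
w = 0.004539 m/s

0.004539


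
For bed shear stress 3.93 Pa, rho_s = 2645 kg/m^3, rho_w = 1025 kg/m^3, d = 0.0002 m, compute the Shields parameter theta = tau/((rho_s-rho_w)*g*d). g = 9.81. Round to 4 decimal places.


theta = tau / ((rho_s - rho_w) * g * d)
rho_s - rho_w = 2645 - 1025 = 1620
Denominator = 1620 * 9.81 * 0.0002 = 3.178440
theta = 3.93 / 3.178440
theta = 1.2365

1.2365


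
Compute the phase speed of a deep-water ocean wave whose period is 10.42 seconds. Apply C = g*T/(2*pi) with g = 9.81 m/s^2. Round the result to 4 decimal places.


We use the deep-water celerity formula:
C = g * T / (2 * pi)
C = 9.81 * 10.42 / (2 * 3.14159...)
C = 102.220200 / 6.283185
C = 16.2689 m/s

16.2689


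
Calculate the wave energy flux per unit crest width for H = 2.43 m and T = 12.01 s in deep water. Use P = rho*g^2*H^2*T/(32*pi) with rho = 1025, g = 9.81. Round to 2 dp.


P = rho * g^2 * H^2 * T / (32 * pi)
P = 1025 * 9.81^2 * 2.43^2 * 12.01 / (32 * pi)
P = 1025 * 96.2361 * 5.9049 * 12.01 / 100.53096
P = 69585.31 W/m

69585.31


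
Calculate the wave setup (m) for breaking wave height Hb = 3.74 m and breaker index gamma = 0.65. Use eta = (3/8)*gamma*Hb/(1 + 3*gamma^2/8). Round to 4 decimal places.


eta = (3/8) * gamma * Hb / (1 + 3*gamma^2/8)
Numerator = (3/8) * 0.65 * 3.74 = 0.911625
Denominator = 1 + 3*0.65^2/8 = 1 + 0.158438 = 1.158438
eta = 0.911625 / 1.158438
eta = 0.7869 m

0.7869


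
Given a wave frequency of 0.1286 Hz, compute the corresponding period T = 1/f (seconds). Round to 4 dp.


T = 1 / f
T = 1 / 0.1286
T = 7.7760 s

7.7760


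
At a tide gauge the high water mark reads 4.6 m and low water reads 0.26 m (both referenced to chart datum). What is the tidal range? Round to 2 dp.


Tidal range = High water - Low water
Tidal range = 4.6 - (0.26)
Tidal range = 4.34 m

4.34


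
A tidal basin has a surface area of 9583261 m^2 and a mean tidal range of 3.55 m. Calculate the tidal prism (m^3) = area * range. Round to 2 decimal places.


Tidal prism = Area * Tidal range
P = 9583261 * 3.55
P = 34020576.55 m^3

34020576.55


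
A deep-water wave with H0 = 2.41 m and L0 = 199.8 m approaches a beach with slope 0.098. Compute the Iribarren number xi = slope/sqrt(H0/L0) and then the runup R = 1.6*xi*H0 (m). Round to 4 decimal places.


xi = slope / sqrt(H0/L0)
H0/L0 = 2.41/199.8 = 0.012062
sqrt(0.012062) = 0.109827
xi = 0.098 / 0.109827 = 0.892309
R = 1.6 * xi * H0 = 1.6 * 0.892309 * 2.41
R = 3.4407 m

3.4407


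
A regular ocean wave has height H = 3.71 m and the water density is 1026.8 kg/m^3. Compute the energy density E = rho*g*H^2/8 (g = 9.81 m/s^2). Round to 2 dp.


E = (1/8) * rho * g * H^2
E = (1/8) * 1026.8 * 9.81 * 3.71^2
E = 0.125 * 1026.8 * 9.81 * 13.7641
E = 17330.56 J/m^2

17330.56


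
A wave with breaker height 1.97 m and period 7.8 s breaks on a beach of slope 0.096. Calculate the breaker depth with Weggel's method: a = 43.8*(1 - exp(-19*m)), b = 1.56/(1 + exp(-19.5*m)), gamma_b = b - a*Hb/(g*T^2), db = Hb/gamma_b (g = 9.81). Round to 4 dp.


a = 43.8 * (1 - exp(-19 * m))
exp(-19 * 0.096) = exp(-1.8240) = 0.161379
a = 43.8 * (1 - 0.161379) = 36.731602
b = 1.56 / (1 + exp(-19.5 * m))
exp(-19.5 * 0.096) = exp(-1.8720) = 0.153816
b = 1.56 / (1 + 0.153816) = 1.352036
Hb / (g * T^2) = 1.97 / (9.81 * 7.8^2) = 1.97 / 596.8404 = 0.00330071
gamma_b = b - a * Hb/(g*T^2) = 1.352036 - 36.731602 * 0.00330071 = 1.230795
db = Hb / gamma_b = 1.97 / 1.230795
db = 1.6006 m

1.6006


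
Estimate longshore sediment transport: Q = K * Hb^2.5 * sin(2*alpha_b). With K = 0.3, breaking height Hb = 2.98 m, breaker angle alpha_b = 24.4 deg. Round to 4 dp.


Q = K * Hb^2.5 * sin(2 * alpha_b)
Hb^2.5 = 2.98^2.5 = 15.329947
sin(2 * 24.4) = sin(48.8) = 0.752415
Q = 0.3 * 15.329947 * 0.752415
Q = 3.4603 m^3/s

3.4603


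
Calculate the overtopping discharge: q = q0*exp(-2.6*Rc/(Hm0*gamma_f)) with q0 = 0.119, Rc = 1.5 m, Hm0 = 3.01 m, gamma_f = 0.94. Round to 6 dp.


q = q0 * exp(-2.6 * Rc / (Hm0 * gamma_f))
Exponent = -2.6 * 1.5 / (3.01 * 0.94)
= -2.6 * 1.5 / 2.8294
= -1.378384
exp(-1.378384) = 0.251985
q = 0.119 * 0.251985
q = 0.029986 m^3/s/m

0.029986


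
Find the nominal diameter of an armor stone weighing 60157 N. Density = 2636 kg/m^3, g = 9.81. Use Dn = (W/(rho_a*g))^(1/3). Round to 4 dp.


V = W / (rho_a * g)
V = 60157 / (2636 * 9.81)
V = 60157 / 25859.16
V = 2.326332 m^3
Dn = V^(1/3) = 2.326332^(1/3)
Dn = 1.3250 m

1.3250


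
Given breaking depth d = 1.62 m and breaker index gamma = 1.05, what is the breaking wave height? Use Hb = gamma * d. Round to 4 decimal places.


Hb = gamma * d
Hb = 1.05 * 1.62
Hb = 1.7010 m

1.7010


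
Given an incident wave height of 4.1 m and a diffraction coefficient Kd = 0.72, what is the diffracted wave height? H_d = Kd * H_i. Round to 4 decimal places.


H_d = Kd * H_i
H_d = 0.72 * 4.1
H_d = 2.9520 m

2.9520


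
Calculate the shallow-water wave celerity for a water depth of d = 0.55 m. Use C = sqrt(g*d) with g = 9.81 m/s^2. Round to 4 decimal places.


Using the shallow-water approximation:
C = sqrt(g * d) = sqrt(9.81 * 0.55)
C = sqrt(5.3955)
C = 2.3228 m/s

2.3228


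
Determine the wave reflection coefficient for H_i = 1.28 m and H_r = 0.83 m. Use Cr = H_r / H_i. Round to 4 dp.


Cr = H_r / H_i
Cr = 0.83 / 1.28
Cr = 0.6484

0.6484


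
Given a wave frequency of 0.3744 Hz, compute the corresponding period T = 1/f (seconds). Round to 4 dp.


T = 1 / f
T = 1 / 0.3744
T = 2.6709 s

2.6709


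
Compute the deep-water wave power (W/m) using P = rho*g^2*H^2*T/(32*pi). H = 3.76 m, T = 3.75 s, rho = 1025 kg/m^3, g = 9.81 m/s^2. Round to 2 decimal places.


P = rho * g^2 * H^2 * T / (32 * pi)
P = 1025 * 9.81^2 * 3.76^2 * 3.75 / (32 * pi)
P = 1025 * 96.2361 * 14.1376 * 3.75 / 100.53096
P = 52019.84 W/m

52019.84


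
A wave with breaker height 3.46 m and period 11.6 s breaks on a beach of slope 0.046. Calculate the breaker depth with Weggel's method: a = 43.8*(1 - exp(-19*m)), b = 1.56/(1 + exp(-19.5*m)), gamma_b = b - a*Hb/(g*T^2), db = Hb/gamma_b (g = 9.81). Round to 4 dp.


a = 43.8 * (1 - exp(-19 * m))
exp(-19 * 0.046) = exp(-0.8740) = 0.417279
a = 43.8 * (1 - 0.417279) = 25.523176
b = 1.56 / (1 + exp(-19.5 * m))
exp(-19.5 * 0.046) = exp(-0.8970) = 0.407791
b = 1.56 / (1 + 0.407791) = 1.108119
Hb / (g * T^2) = 3.46 / (9.81 * 11.6^2) = 3.46 / 1320.0336 = 0.00262115
gamma_b = b - a * Hb/(g*T^2) = 1.108119 - 25.523176 * 0.00262115 = 1.041219
db = Hb / gamma_b = 3.46 / 1.041219
db = 3.3230 m

3.3230


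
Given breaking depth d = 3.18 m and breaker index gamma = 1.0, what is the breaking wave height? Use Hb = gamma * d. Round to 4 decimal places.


Hb = gamma * d
Hb = 1.0 * 3.18
Hb = 3.1800 m

3.1800


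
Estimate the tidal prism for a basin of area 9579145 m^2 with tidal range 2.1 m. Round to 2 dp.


Tidal prism = Area * Tidal range
P = 9579145 * 2.1
P = 20116204.50 m^3

20116204.50


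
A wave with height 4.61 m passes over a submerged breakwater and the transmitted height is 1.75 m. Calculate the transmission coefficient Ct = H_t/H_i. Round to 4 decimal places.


Ct = H_t / H_i
Ct = 1.75 / 4.61
Ct = 0.3796

0.3796


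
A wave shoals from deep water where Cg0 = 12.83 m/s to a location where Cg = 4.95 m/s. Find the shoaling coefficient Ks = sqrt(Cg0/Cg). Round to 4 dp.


Ks = sqrt(Cg0 / Cg)
Ks = sqrt(12.83 / 4.95)
Ks = sqrt(2.5919)
Ks = 1.6099

1.6099


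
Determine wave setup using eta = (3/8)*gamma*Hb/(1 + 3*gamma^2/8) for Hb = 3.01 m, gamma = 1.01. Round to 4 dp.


eta = (3/8) * gamma * Hb / (1 + 3*gamma^2/8)
Numerator = (3/8) * 1.01 * 3.01 = 1.140038
Denominator = 1 + 3*1.01^2/8 = 1 + 0.382538 = 1.382538
eta = 1.140038 / 1.382538
eta = 0.8246 m

0.8246


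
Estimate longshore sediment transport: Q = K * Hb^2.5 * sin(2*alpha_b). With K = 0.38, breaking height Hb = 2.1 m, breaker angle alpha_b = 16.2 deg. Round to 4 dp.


Q = K * Hb^2.5 * sin(2 * alpha_b)
Hb^2.5 = 2.1^2.5 = 6.390697
sin(2 * 16.2) = sin(32.4) = 0.535827
Q = 0.38 * 6.390697 * 0.535827
Q = 1.3012 m^3/s

1.3012


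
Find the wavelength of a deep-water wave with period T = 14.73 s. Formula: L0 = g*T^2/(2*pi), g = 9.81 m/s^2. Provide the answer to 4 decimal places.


L0 = g * T^2 / (2 * pi)
L0 = 9.81 * 14.73^2 / (2 * pi)
L0 = 9.81 * 216.9729 / 6.28319
L0 = 2128.5041 / 6.28319
L0 = 338.7620 m

338.7620


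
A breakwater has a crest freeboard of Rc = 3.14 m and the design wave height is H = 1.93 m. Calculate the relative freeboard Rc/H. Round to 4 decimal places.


Relative freeboard = Rc / H
= 3.14 / 1.93
= 1.6269

1.6269


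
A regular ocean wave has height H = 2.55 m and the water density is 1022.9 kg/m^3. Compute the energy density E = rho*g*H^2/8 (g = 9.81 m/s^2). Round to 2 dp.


E = (1/8) * rho * g * H^2
E = (1/8) * 1022.9 * 9.81 * 2.55^2
E = 0.125 * 1022.9 * 9.81 * 6.5025
E = 8156.29 J/m^2

8156.29


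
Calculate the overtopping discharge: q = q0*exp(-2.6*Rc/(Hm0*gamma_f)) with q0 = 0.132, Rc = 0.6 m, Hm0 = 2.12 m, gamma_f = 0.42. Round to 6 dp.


q = q0 * exp(-2.6 * Rc / (Hm0 * gamma_f))
Exponent = -2.6 * 0.6 / (2.12 * 0.42)
= -2.6 * 0.6 / 0.8904
= -1.752022
exp(-1.752022) = 0.173423
q = 0.132 * 0.173423
q = 0.022892 m^3/s/m

0.022892


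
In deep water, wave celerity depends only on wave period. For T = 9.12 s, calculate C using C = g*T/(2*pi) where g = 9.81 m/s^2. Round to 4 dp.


We use the deep-water celerity formula:
C = g * T / (2 * pi)
C = 9.81 * 9.12 / (2 * 3.14159...)
C = 89.467200 / 6.283185
C = 14.2391 m/s

14.2391


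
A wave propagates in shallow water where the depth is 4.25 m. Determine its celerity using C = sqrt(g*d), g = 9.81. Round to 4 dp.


Using the shallow-water approximation:
C = sqrt(g * d) = sqrt(9.81 * 4.25)
C = sqrt(41.6925)
C = 6.4570 m/s

6.4570


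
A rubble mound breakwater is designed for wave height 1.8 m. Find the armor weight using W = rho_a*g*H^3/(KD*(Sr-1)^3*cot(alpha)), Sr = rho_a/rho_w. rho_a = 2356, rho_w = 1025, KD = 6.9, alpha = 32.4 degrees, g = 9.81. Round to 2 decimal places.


Sr = rho_a / rho_w = 2356 / 1025 = 2.298537
(Sr - 1) = 1.298537
(Sr - 1)^3 = 2.189589
cot(32.4) = 1 / tan(32.4) = 1 / 0.634619 = 1.575748
Numerator = 2356 * 9.81 * 1.8^3 = 134791.2835
Denominator = 6.9 * 2.189589 * 1.575748 = 23.806655
W = 134791.2835 / 23.806655
W = 5661.92 N

5661.92


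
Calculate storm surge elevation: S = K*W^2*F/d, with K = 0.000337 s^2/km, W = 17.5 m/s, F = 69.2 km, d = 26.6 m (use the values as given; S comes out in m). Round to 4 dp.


S = K * W^2 * F / d
W^2 = 17.5^2 = 306.25
S = 0.000337 * 306.25 * 69.2 / 26.6
Numerator = 0.000337 * 306.25 * 69.2 = 7.141872
S = 7.141872 / 26.6 = 0.2685 m

0.2685


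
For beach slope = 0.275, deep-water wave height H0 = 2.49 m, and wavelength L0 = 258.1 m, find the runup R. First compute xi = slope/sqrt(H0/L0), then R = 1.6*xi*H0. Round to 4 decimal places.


xi = slope / sqrt(H0/L0)
H0/L0 = 2.49/258.1 = 0.009647
sqrt(0.009647) = 0.098221
xi = 0.275 / 0.098221 = 2.799800
R = 1.6 * xi * H0 = 1.6 * 2.799800 * 2.49
R = 11.1544 m

11.1544


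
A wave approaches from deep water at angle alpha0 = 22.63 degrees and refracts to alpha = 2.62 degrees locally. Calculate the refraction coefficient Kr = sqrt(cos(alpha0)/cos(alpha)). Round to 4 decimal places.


Kr = sqrt(cos(alpha0) / cos(alpha))
cos(22.63) = 0.923009
cos(2.62) = 0.998955
Kr = sqrt(0.923009 / 0.998955)
Kr = sqrt(0.923975)
Kr = 0.9612

0.9612


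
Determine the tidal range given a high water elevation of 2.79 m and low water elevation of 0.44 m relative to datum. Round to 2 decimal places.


Tidal range = High water - Low water
Tidal range = 2.79 - (0.44)
Tidal range = 2.35 m

2.35


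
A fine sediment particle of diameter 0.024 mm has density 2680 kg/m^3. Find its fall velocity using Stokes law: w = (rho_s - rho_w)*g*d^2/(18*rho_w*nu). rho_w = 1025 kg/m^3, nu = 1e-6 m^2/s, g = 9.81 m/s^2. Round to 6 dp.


w = (rho_s - rho_w) * g * d^2 / (18 * rho_w * nu)
d = 0.024 mm = 0.000024 m
rho_s - rho_w = 2680 - 1025 = 1655
Numerator = 1655 * 9.81 * (0.000024)^2 = 0.000009351677
Denominator = 18 * 1025 * 1e-6 = 0.018450
w = 0.000507 m/s

0.000507


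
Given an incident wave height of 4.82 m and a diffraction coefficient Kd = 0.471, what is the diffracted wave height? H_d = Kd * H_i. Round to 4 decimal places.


H_d = Kd * H_i
H_d = 0.471 * 4.82
H_d = 2.2702 m

2.2702


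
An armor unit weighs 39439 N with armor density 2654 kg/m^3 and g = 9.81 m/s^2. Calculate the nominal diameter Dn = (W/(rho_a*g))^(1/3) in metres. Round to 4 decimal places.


V = W / (rho_a * g)
V = 39439 / (2654 * 9.81)
V = 39439 / 26035.74
V = 1.514802 m^3
Dn = V^(1/3) = 1.514802^(1/3)
Dn = 1.1485 m

1.1485


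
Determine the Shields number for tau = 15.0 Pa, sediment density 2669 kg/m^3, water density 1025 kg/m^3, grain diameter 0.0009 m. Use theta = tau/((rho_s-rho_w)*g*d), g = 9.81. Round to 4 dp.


theta = tau / ((rho_s - rho_w) * g * d)
rho_s - rho_w = 2669 - 1025 = 1644
Denominator = 1644 * 9.81 * 0.0009 = 14.514876
theta = 15.0 / 14.514876
theta = 1.0334

1.0334


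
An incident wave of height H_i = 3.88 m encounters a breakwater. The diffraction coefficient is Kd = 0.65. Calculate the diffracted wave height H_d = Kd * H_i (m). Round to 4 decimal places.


H_d = Kd * H_i
H_d = 0.65 * 3.88
H_d = 2.5220 m

2.5220


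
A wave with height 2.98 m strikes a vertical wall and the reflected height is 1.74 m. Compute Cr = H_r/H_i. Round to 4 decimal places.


Cr = H_r / H_i
Cr = 1.74 / 2.98
Cr = 0.5839

0.5839


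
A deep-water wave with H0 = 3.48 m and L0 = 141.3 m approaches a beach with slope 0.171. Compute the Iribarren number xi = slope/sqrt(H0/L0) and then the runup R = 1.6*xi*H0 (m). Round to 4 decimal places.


xi = slope / sqrt(H0/L0)
H0/L0 = 3.48/141.3 = 0.024628
sqrt(0.024628) = 0.156935
xi = 0.171 / 0.156935 = 1.089626
R = 1.6 * xi * H0 = 1.6 * 1.089626 * 3.48
R = 6.0670 m

6.0670


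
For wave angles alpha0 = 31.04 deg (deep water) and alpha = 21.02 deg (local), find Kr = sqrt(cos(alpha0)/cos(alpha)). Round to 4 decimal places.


Kr = sqrt(cos(alpha0) / cos(alpha))
cos(31.04) = 0.856808
cos(21.02) = 0.933455
Kr = sqrt(0.856808 / 0.933455)
Kr = sqrt(0.917888)
Kr = 0.9581

0.9581


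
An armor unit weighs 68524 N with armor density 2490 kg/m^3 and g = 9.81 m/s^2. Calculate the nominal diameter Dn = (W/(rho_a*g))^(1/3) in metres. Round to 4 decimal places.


V = W / (rho_a * g)
V = 68524 / (2490 * 9.81)
V = 68524 / 24426.90
V = 2.805268 m^3
Dn = V^(1/3) = 2.805268^(1/3)
Dn = 1.4103 m

1.4103


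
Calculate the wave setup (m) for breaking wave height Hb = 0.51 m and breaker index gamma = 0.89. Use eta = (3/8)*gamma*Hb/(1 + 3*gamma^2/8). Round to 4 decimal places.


eta = (3/8) * gamma * Hb / (1 + 3*gamma^2/8)
Numerator = (3/8) * 0.89 * 0.51 = 0.170212
Denominator = 1 + 3*0.89^2/8 = 1 + 0.297038 = 1.297038
eta = 0.170212 / 1.297038
eta = 0.1312 m

0.1312


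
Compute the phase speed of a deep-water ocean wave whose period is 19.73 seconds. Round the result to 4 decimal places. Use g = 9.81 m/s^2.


We use the deep-water celerity formula:
C = g * T / (2 * pi)
C = 9.81 * 19.73 / (2 * 3.14159...)
C = 193.551300 / 6.283185
C = 30.8046 m/s

30.8046


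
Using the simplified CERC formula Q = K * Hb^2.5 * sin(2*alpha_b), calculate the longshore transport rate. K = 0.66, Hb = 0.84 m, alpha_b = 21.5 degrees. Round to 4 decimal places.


Q = K * Hb^2.5 * sin(2 * alpha_b)
Hb^2.5 = 0.84^2.5 = 0.646693
sin(2 * 21.5) = sin(43.0) = 0.681998
Q = 0.66 * 0.646693 * 0.681998
Q = 0.2911 m^3/s

0.2911


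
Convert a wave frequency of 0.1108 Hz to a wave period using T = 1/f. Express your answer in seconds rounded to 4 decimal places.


T = 1 / f
T = 1 / 0.1108
T = 9.0253 s

9.0253


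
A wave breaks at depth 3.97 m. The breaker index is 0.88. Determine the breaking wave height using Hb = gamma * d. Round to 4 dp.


Hb = gamma * d
Hb = 0.88 * 3.97
Hb = 3.4936 m

3.4936


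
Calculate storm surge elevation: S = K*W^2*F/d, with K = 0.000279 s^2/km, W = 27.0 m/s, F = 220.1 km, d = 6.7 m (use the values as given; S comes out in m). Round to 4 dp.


S = K * W^2 * F / d
W^2 = 27.0^2 = 729.00
S = 0.000279 * 729.00 * 220.1 / 6.7
Numerator = 0.000279 * 729.00 * 220.1 = 44.766359
S = 44.766359 / 6.7 = 6.6815 m

6.6815


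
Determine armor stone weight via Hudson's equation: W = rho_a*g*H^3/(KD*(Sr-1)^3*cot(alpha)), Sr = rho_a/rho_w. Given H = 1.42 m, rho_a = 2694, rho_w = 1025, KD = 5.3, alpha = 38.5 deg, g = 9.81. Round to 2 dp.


Sr = rho_a / rho_w = 2694 / 1025 = 2.628293
(Sr - 1) = 1.628293
(Sr - 1)^3 = 4.317153
cot(38.5) = 1 / tan(38.5) = 1 / 0.795436 = 1.257172
Numerator = 2694 * 9.81 * 1.42^3 = 75671.3761
Denominator = 5.3 * 4.317153 * 1.257172 = 28.765246
W = 75671.3761 / 28.765246
W = 2630.65 N

2630.65


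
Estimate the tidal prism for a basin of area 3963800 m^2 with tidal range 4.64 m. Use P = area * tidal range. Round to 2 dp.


Tidal prism = Area * Tidal range
P = 3963800 * 4.64
P = 18392032.00 m^3

18392032.00


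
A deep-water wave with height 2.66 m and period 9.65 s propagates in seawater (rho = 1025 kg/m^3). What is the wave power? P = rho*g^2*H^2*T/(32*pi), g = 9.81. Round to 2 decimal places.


P = rho * g^2 * H^2 * T / (32 * pi)
P = 1025 * 9.81^2 * 2.66^2 * 9.65 / (32 * pi)
P = 1025 * 96.2361 * 7.0756 * 9.65 / 100.53096
P = 66996.58 W/m

66996.58


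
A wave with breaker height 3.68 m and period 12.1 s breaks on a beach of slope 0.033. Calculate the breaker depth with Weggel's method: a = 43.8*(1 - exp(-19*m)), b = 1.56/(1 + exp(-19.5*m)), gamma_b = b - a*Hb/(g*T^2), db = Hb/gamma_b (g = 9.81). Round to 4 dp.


a = 43.8 * (1 - exp(-19 * m))
exp(-19 * 0.033) = exp(-0.6270) = 0.534192
a = 43.8 * (1 - 0.534192) = 20.402391
b = 1.56 / (1 + exp(-19.5 * m))
exp(-19.5 * 0.033) = exp(-0.6435) = 0.525450
b = 1.56 / (1 + 0.525450) = 1.022649
Hb / (g * T^2) = 3.68 / (9.81 * 12.1^2) = 3.68 / 1436.2821 = 0.00256217
gamma_b = b - a * Hb/(g*T^2) = 1.022649 - 20.402391 * 0.00256217 = 0.970375
db = Hb / gamma_b = 3.68 / 0.970375
db = 3.7924 m

3.7924


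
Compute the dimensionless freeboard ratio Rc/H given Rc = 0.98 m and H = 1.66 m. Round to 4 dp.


Relative freeboard = Rc / H
= 0.98 / 1.66
= 0.5904

0.5904


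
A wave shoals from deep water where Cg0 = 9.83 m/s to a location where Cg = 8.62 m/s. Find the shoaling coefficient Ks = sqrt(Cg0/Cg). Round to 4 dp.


Ks = sqrt(Cg0 / Cg)
Ks = sqrt(9.83 / 8.62)
Ks = sqrt(1.1404)
Ks = 1.0679

1.0679


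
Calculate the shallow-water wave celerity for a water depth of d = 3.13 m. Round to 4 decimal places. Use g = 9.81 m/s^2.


Using the shallow-water approximation:
C = sqrt(g * d) = sqrt(9.81 * 3.13)
C = sqrt(30.7053)
C = 5.5412 m/s

5.5412


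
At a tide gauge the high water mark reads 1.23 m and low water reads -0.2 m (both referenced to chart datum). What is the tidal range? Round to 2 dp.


Tidal range = High water - Low water
Tidal range = 1.23 - (-0.2)
Tidal range = 1.43 m

1.43


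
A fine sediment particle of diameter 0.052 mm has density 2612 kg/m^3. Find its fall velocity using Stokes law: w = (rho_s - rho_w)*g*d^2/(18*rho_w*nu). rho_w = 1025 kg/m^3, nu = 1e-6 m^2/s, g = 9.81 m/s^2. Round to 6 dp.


w = (rho_s - rho_w) * g * d^2 / (18 * rho_w * nu)
d = 0.052 mm = 0.000052 m
rho_s - rho_w = 2612 - 1025 = 1587
Numerator = 1587 * 9.81 * (0.000052)^2 = 0.000042097143
Denominator = 18 * 1025 * 1e-6 = 0.018450
w = 0.002282 m/s

0.002282


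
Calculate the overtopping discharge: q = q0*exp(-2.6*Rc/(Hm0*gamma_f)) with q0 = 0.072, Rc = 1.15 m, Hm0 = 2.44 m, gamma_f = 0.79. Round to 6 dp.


q = q0 * exp(-2.6 * Rc / (Hm0 * gamma_f))
Exponent = -2.6 * 1.15 / (2.44 * 0.79)
= -2.6 * 1.15 / 1.9276
= -1.551152
exp(-1.551152) = 0.212004
q = 0.072 * 0.212004
q = 0.015264 m^3/s/m

0.015264


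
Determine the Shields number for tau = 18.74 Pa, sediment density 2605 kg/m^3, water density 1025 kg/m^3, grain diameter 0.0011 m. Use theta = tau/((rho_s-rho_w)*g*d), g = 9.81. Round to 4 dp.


theta = tau / ((rho_s - rho_w) * g * d)
rho_s - rho_w = 2605 - 1025 = 1580
Denominator = 1580 * 9.81 * 0.0011 = 17.049780
theta = 18.74 / 17.049780
theta = 1.0991

1.0991


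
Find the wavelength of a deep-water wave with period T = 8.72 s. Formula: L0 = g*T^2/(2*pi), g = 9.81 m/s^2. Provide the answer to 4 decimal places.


L0 = g * T^2 / (2 * pi)
L0 = 9.81 * 8.72^2 / (2 * pi)
L0 = 9.81 * 76.0384 / 6.28319
L0 = 745.9367 / 6.28319
L0 = 118.7195 m

118.7195


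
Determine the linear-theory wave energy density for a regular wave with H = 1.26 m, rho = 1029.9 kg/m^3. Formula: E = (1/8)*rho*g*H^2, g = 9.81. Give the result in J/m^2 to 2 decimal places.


E = (1/8) * rho * g * H^2
E = (1/8) * 1029.9 * 9.81 * 1.26^2
E = 0.125 * 1029.9 * 9.81 * 1.5876
E = 2005.00 J/m^2

2005.00


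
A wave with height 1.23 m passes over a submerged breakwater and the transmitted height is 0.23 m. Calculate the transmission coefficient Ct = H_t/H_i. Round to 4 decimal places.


Ct = H_t / H_i
Ct = 0.23 / 1.23
Ct = 0.1870

0.1870


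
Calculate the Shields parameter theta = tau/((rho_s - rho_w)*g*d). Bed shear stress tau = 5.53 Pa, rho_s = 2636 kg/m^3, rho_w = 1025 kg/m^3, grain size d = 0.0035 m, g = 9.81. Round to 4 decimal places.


theta = tau / ((rho_s - rho_w) * g * d)
rho_s - rho_w = 2636 - 1025 = 1611
Denominator = 1611 * 9.81 * 0.0035 = 55.313685
theta = 5.53 / 55.313685
theta = 0.1000

0.1000


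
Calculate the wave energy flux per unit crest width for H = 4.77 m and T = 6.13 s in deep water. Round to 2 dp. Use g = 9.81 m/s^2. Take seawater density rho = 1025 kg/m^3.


P = rho * g^2 * H^2 * T / (32 * pi)
P = 1025 * 9.81^2 * 4.77^2 * 6.13 / (32 * pi)
P = 1025 * 96.2361 * 22.7529 * 6.13 / 100.53096
P = 136854.56 W/m

136854.56


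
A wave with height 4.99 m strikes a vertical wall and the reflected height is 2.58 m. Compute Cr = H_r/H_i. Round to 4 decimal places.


Cr = H_r / H_i
Cr = 2.58 / 4.99
Cr = 0.5170

0.5170


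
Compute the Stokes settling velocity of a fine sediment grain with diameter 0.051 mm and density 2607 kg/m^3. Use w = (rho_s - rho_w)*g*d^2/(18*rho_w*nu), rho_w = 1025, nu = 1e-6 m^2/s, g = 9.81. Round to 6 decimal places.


w = (rho_s - rho_w) * g * d^2 / (18 * rho_w * nu)
d = 0.051 mm = 0.000051 m
rho_s - rho_w = 2607 - 1025 = 1582
Numerator = 1582 * 9.81 * (0.000051)^2 = 0.000040366011
Denominator = 18 * 1025 * 1e-6 = 0.018450
w = 0.002188 m/s

0.002188


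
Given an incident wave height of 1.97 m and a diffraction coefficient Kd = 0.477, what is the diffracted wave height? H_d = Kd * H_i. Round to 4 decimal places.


H_d = Kd * H_i
H_d = 0.477 * 1.97
H_d = 0.9397 m

0.9397


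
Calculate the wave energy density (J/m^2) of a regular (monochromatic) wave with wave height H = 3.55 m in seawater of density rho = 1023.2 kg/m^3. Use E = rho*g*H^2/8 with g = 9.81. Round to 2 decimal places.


E = (1/8) * rho * g * H^2
E = (1/8) * 1023.2 * 9.81 * 3.55^2
E = 0.125 * 1023.2 * 9.81 * 12.6025
E = 15812.34 J/m^2

15812.34


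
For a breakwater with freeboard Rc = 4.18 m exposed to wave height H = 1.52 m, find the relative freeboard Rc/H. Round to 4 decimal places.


Relative freeboard = Rc / H
= 4.18 / 1.52
= 2.7500

2.7500


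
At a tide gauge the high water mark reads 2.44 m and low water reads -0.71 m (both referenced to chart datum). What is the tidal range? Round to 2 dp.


Tidal range = High water - Low water
Tidal range = 2.44 - (-0.71)
Tidal range = 3.15 m

3.15


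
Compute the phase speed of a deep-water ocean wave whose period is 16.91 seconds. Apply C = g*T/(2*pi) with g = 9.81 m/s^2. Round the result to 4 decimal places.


We use the deep-water celerity formula:
C = g * T / (2 * pi)
C = 9.81 * 16.91 / (2 * 3.14159...)
C = 165.887100 / 6.283185
C = 26.4018 m/s

26.4018


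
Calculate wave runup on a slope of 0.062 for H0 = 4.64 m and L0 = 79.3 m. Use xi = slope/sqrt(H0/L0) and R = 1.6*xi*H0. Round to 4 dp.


xi = slope / sqrt(H0/L0)
H0/L0 = 4.64/79.3 = 0.058512
sqrt(0.058512) = 0.241892
xi = 0.062 / 0.241892 = 0.256312
R = 1.6 * xi * H0 = 1.6 * 0.256312 * 4.64
R = 1.9029 m

1.9029


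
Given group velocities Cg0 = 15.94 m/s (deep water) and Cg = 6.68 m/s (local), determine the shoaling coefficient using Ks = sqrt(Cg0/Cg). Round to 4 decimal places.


Ks = sqrt(Cg0 / Cg)
Ks = sqrt(15.94 / 6.68)
Ks = sqrt(2.3862)
Ks = 1.5447

1.5447


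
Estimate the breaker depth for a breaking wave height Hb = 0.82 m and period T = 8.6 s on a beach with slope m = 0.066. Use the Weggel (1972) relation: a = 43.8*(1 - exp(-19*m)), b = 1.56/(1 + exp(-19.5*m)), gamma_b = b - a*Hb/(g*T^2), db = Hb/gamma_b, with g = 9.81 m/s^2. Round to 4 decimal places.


a = 43.8 * (1 - exp(-19 * m))
exp(-19 * 0.066) = exp(-1.2540) = 0.285361
a = 43.8 * (1 - 0.285361) = 31.301185
b = 1.56 / (1 + exp(-19.5 * m))
exp(-19.5 * 0.066) = exp(-1.2870) = 0.276098
b = 1.56 / (1 + 0.276098) = 1.222477
Hb / (g * T^2) = 0.82 / (9.81 * 8.6^2) = 0.82 / 725.5476 = 0.00113018
gamma_b = b - a * Hb/(g*T^2) = 1.222477 - 31.301185 * 0.00113018 = 1.187101
db = Hb / gamma_b = 0.82 / 1.187101
db = 0.6908 m

0.6908


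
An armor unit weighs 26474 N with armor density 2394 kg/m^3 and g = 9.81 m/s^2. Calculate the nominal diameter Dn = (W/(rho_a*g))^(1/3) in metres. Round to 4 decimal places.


V = W / (rho_a * g)
V = 26474 / (2394 * 9.81)
V = 26474 / 23485.14
V = 1.127266 m^3
Dn = V^(1/3) = 1.127266^(1/3)
Dn = 1.0407 m

1.0407


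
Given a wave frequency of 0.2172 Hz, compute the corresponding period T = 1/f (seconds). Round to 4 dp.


T = 1 / f
T = 1 / 0.2172
T = 4.6041 s

4.6041


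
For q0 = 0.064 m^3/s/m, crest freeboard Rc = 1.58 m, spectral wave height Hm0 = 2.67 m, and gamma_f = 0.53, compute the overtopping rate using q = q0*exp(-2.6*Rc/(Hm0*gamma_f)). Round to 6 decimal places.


q = q0 * exp(-2.6 * Rc / (Hm0 * gamma_f))
Exponent = -2.6 * 1.58 / (2.67 * 0.53)
= -2.6 * 1.58 / 1.4151
= -2.902975
exp(-2.902975) = 0.054860
q = 0.064 * 0.054860
q = 0.003511 m^3/s/m

0.003511


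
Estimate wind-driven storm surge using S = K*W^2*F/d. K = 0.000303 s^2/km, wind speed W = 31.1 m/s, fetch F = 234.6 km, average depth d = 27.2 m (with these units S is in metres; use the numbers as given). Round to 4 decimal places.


S = K * W^2 * F / d
W^2 = 31.1^2 = 967.21
S = 0.000303 * 967.21 * 234.6 / 27.2
Numerator = 0.000303 * 967.21 * 234.6 = 68.752962
S = 68.752962 / 27.2 = 2.5277 m

2.5277


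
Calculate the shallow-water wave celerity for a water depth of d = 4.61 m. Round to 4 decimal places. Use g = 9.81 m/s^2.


Using the shallow-water approximation:
C = sqrt(g * d) = sqrt(9.81 * 4.61)
C = sqrt(45.2241)
C = 6.7249 m/s

6.7249


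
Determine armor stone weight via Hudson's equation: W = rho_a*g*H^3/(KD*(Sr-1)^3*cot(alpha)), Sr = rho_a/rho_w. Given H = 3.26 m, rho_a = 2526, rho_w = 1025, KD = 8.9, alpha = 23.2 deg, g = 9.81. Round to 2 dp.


Sr = rho_a / rho_w = 2526 / 1025 = 2.464390
(Sr - 1) = 1.464390
(Sr - 1)^3 = 3.140295
cot(23.2) = 1 / tan(23.2) = 1 / 0.428601 = 2.333175
Numerator = 2526 * 9.81 * 3.26^3 = 858529.3640
Denominator = 8.9 * 3.140295 * 2.333175 = 65.209034
W = 858529.3640 / 65.209034
W = 13165.80 N

13165.80


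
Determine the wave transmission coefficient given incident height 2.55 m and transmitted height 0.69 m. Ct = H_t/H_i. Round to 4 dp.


Ct = H_t / H_i
Ct = 0.69 / 2.55
Ct = 0.2706

0.2706


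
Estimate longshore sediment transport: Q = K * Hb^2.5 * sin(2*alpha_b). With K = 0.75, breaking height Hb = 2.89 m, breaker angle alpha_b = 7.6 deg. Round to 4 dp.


Q = K * Hb^2.5 * sin(2 * alpha_b)
Hb^2.5 = 2.89^2.5 = 14.198570
sin(2 * 7.6) = sin(15.2) = 0.262189
Q = 0.75 * 14.198570 * 0.262189
Q = 2.7920 m^3/s

2.7920


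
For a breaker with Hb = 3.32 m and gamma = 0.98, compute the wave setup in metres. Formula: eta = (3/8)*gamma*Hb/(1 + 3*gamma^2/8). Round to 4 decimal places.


eta = (3/8) * gamma * Hb / (1 + 3*gamma^2/8)
Numerator = (3/8) * 0.98 * 3.32 = 1.220100
Denominator = 1 + 3*0.98^2/8 = 1 + 0.360150 = 1.360150
eta = 1.220100 / 1.360150
eta = 0.8970 m

0.8970


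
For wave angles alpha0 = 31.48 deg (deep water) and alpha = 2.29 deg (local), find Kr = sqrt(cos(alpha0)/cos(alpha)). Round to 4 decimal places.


Kr = sqrt(cos(alpha0) / cos(alpha))
cos(31.48) = 0.852822
cos(2.29) = 0.999201
Kr = sqrt(0.852822 / 0.999201)
Kr = sqrt(0.853504)
Kr = 0.9239

0.9239


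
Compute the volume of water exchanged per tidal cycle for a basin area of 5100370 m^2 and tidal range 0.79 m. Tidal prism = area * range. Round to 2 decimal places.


Tidal prism = Area * Tidal range
P = 5100370 * 0.79
P = 4029292.30 m^3

4029292.30
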